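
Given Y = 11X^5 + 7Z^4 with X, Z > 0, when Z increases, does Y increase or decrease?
Y increases

Taking the partial derivative:
∂Y/∂Z = 28Z^3

∂Y/∂Z = 28Z^3 > 0 (assuming positive values)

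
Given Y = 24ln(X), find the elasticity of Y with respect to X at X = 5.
Elasticity = 1/ln(5) ≈ 0.6213

Elasticity = (dY/dX) · (X/Y)

dY/dX = 24/X
At X = 5: dY/dX = 24/5, Y = 24·ln(5)

Elasticity = (24/5) · (5 / (24·ln(5))) = 1/ln(5) ≈ 0.6213

Interpretation: for a small percentage change in X, the percentage change in Y is approximately 0.62 times as large.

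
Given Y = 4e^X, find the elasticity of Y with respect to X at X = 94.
Elasticity = 94

Elasticity = (dY/dX) · (X/Y)

dY/dX = 4·e^X
At X = 94: dY/dX = 4·e^94, Y = 4·e^94

Elasticity = (4·e^94) · (94 / (4·e^94)) = 94

Interpretation: for a small percentage change in X, the percentage change in Y is approximately 94.00 times as large.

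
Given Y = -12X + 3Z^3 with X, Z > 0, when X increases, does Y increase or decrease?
Y decreases

Taking the partial derivative:
∂Y/∂X = -12

∂Y/∂X = -12 < 0 (assuming positive values)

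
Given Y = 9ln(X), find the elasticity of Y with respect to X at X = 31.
Elasticity = 1/ln(31) ≈ 0.2912

Elasticity = (dY/dX) · (X/Y)

dY/dX = 9/X
At X = 31: dY/dX = 9/31, Y = 9·ln(31)

Elasticity = (9/31) · (31 / (9·ln(31))) = 1/ln(31) ≈ 0.2912

Interpretation: for a small percentage change in X, the percentage change in Y is approximately 0.29 times as large.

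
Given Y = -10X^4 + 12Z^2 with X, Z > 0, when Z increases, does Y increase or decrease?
Y increases

Taking the partial derivative:
∂Y/∂Z = 24Z

∂Y/∂Z = 24Z > 0 (assuming positive values)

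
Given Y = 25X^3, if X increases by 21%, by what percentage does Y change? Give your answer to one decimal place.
77.2%

For Y = 25X^3:
If X → X(1 + 0.21)
Then Y → Y · (1 + 0.21)^3
     ≈ Y · 1.7716

Percentage change = ((1 + 0.21)^3 − 1) × 100% ≈ 77.2%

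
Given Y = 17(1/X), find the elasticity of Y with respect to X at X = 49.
Elasticity = -1

Elasticity = (dY/dX) · (X/Y)

dY/dX = -17/X²
At X = 49: dY/dX = -17/2401, Y = 17/49

Elasticity = (-17/2401) · (49 / (17/49)) = -1

Interpretation: for a small percentage change in X, the percentage change in Y is approximately -1.00 times as large.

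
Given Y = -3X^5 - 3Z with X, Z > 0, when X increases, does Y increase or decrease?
Y decreases

Taking the partial derivative:
∂Y/∂X = -15X^4

∂Y/∂X = -15X^4 < 0 (assuming positive values)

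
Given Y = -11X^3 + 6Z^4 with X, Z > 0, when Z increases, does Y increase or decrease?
Y increases

Taking the partial derivative:
∂Y/∂Z = 24Z^3

∂Y/∂Z = 24Z^3 > 0 (assuming positive values)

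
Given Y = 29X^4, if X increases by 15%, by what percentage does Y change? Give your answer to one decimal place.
74.9%

For Y = 29X^4:
If X → X(1 + 0.15)
Then Y → Y · (1 + 0.15)^4
     ≈ Y · 1.7490

Percentage change = ((1 + 0.15)^4 − 1) × 100% ≈ 74.9%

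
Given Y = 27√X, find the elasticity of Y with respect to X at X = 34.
Elasticity = 1/2

Elasticity = (dY/dX) · (X/Y)

dY/dX = 27/(2·√X)
At X = 34: dY/dX = 27·√34/68, Y = 27·√34

Elasticity = (27·√34/68) · (34 / (27·√34)) = 1/2

Interpretation: for a small percentage change in X, the percentage change in Y is approximately 0.50 times as large.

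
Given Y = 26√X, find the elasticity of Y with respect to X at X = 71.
Elasticity = 1/2

Elasticity = (dY/dX) · (X/Y)

dY/dX = 13/√X
At X = 71: dY/dX = 13·√71/71, Y = 26·√71

Elasticity = (13·√71/71) · (71 / (26·√71)) = 1/2

Interpretation: for a small percentage change in X, the percentage change in Y is approximately 0.50 times as large.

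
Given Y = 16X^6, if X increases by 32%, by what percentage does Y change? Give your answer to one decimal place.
429.0%

For Y = 16X^6:
If X → X(1 + 0.32)
Then Y → Y · (1 + 0.32)^6
     ≈ Y · 5.2899

Percentage change = ((1 + 0.32)^6 − 1) × 100% ≈ 429.0%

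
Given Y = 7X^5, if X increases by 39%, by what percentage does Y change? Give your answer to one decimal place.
418.9%

For Y = 7X^5:
If X → X(1 + 0.39)
Then Y → Y · (1 + 0.39)^5
     ≈ Y · 5.1889

Percentage change = ((1 + 0.39)^5 − 1) × 100% ≈ 418.9%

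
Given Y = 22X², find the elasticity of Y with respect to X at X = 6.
Elasticity = 2

Elasticity = (dY/dX) · (X/Y)

dY/dX = 44·X
At X = 6: dY/dX = 264, Y = 792

Elasticity = 264 · (6 / 792) = 2

Interpretation: for a small percentage change in X, the percentage change in Y is approximately 2.00 times as large.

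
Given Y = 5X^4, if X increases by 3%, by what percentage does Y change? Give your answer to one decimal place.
12.6%

For Y = 5X^4:
If X → X(1 + 0.03)
Then Y → Y · (1 + 0.03)^4
     ≈ Y · 1.1255

Percentage change = ((1 + 0.03)^4 − 1) × 100% ≈ 12.6%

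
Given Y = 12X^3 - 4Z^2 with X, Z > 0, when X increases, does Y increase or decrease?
Y increases

Taking the partial derivative:
∂Y/∂X = 36X^2

∂Y/∂X = 36X^2 > 0 (assuming positive values)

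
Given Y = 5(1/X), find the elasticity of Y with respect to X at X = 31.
Elasticity = -1

Elasticity = (dY/dX) · (X/Y)

dY/dX = -5/X²
At X = 31: dY/dX = -5/961, Y = 5/31

Elasticity = (-5/961) · (31 / (5/31)) = -1

Interpretation: for a small percentage change in X, the percentage change in Y is approximately -1.00 times as large.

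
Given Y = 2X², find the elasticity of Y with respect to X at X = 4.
Elasticity = 2

Elasticity = (dY/dX) · (X/Y)

dY/dX = 4·X
At X = 4: dY/dX = 16, Y = 32

Elasticity = 16 · (4 / 32) = 2

Interpretation: for a small percentage change in X, the percentage change in Y is approximately 2.00 times as large.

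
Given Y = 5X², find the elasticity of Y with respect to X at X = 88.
Elasticity = 2

Elasticity = (dY/dX) · (X/Y)

dY/dX = 10·X
At X = 88: dY/dX = 880, Y = 38720

Elasticity = 880 · (88 / 38720) = 2

Interpretation: for a small percentage change in X, the percentage change in Y is approximately 2.00 times as large.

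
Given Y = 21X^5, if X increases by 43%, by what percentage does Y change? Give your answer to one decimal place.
498.0%

For Y = 21X^5:
If X → X(1 + 0.43)
Then Y → Y · (1 + 0.43)^5
     ≈ Y · 5.9797

Percentage change = ((1 + 0.43)^5 − 1) × 100% ≈ 498.0%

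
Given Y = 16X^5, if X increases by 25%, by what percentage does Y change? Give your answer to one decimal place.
205.2%

For Y = 16X^5:
If X → X(1 + 0.25)
Then Y → Y · (1 + 0.25)^5
     ≈ Y · 3.0518

Percentage change = ((1 + 0.25)^5 − 1) × 100% ≈ 205.2%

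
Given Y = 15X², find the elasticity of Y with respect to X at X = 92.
Elasticity = 2

Elasticity = (dY/dX) · (X/Y)

dY/dX = 30·X
At X = 92: dY/dX = 2760, Y = 126960

Elasticity = 2760 · (92 / 126960) = 2

Interpretation: for a small percentage change in X, the percentage change in Y is approximately 2.00 times as large.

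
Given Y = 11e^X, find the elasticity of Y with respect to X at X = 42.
Elasticity = 42

Elasticity = (dY/dX) · (X/Y)

dY/dX = 11·e^X
At X = 42: dY/dX = 11·e^42, Y = 11·e^42

Elasticity = (11·e^42) · (42 / (11·e^42)) = 42

Interpretation: for a small percentage change in X, the percentage change in Y is approximately 42.00 times as large.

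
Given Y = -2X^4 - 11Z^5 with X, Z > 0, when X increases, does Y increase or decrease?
Y decreases

Taking the partial derivative:
∂Y/∂X = -8X^3

∂Y/∂X = -8X^3 < 0 (assuming positive values)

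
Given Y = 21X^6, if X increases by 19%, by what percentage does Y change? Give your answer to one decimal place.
184.0%

For Y = 21X^6:
If X → X(1 + 0.19)
Then Y → Y · (1 + 0.19)^6
     ≈ Y · 2.8398

Percentage change = ((1 + 0.19)^6 − 1) × 100% ≈ 184.0%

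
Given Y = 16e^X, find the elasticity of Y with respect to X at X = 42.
Elasticity = 42

Elasticity = (dY/dX) · (X/Y)

dY/dX = 16·e^X
At X = 42: dY/dX = 16·e^42, Y = 16·e^42

Elasticity = (16·e^42) · (42 / (16·e^42)) = 42

Interpretation: for a small percentage change in X, the percentage change in Y is approximately 42.00 times as large.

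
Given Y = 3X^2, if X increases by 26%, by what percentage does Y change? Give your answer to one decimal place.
58.8%

For Y = 3X^2:
If X → X(1 + 0.26)
Then Y → Y · (1 + 0.26)^2
     = Y · 1.5876

Percentage change = ((1 + 0.26)^2 − 1) × 100% ≈ 58.8%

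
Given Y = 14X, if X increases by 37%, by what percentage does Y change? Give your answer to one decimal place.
37.0%

For Y = 14X:
If X → X(1 + 0.37)
Then Y → Y · (1 + 0.37)^1
     = Y · 1.3700

Percentage change = ((1 + 0.37)^1 − 1) × 100% = 37.0%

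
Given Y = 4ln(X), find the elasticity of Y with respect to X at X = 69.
Elasticity = 1/ln(69) ≈ 0.2362

Elasticity = (dY/dX) · (X/Y)

dY/dX = 4/X
At X = 69: dY/dX = 4/69, Y = 4·ln(69)

Elasticity = (4/69) · (69 / (4·ln(69))) = 1/ln(69) ≈ 0.2362

Interpretation: for a small percentage change in X, the percentage change in Y is approximately 0.24 times as large.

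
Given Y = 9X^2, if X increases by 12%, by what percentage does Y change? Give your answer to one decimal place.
25.4%

For Y = 9X^2:
If X → X(1 + 0.12)
Then Y → Y · (1 + 0.12)^2
     = Y · 1.2544

Percentage change = ((1 + 0.12)^2 − 1) × 100% ≈ 25.4%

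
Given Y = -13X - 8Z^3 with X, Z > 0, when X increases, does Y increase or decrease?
Y decreases

Taking the partial derivative:
∂Y/∂X = -13

∂Y/∂X = -13 < 0 (assuming positive values)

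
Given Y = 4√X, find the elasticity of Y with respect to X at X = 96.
Elasticity = 1/2

Elasticity = (dY/dX) · (X/Y)

dY/dX = 2/√X
At X = 96: dY/dX = √6/12, Y = 16·√6

Elasticity = (√6/12) · (96 / (16·√6)) = 1/2

Interpretation: for a small percentage change in X, the percentage change in Y is approximately 0.50 times as large.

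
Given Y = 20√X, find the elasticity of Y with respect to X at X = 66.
Elasticity = 1/2

Elasticity = (dY/dX) · (X/Y)

dY/dX = 10/√X
At X = 66: dY/dX = 5·√66/33, Y = 20·√66

Elasticity = (5·√66/33) · (66 / (20·√66)) = 1/2

Interpretation: for a small percentage change in X, the percentage change in Y is approximately 0.50 times as large.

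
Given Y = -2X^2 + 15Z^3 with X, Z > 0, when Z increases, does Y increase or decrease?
Y increases

Taking the partial derivative:
∂Y/∂Z = 45Z^2

∂Y/∂Z = 45Z^2 > 0 (assuming positive values)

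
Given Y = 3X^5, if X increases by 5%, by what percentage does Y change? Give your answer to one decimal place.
27.6%

For Y = 3X^5:
If X → X(1 + 0.05)
Then Y → Y · (1 + 0.05)^5
     ≈ Y · 1.2763

Percentage change = ((1 + 0.05)^5 − 1) × 100% ≈ 27.6%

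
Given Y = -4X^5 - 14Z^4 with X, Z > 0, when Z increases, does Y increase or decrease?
Y decreases

Taking the partial derivative:
∂Y/∂Z = -56Z^3

∂Y/∂Z = -56Z^3 < 0 (assuming positive values)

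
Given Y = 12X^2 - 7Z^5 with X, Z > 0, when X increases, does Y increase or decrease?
Y increases

Taking the partial derivative:
∂Y/∂X = 24X

∂Y/∂X = 24X > 0 (assuming positive values)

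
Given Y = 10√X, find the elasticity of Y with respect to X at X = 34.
Elasticity = 1/2

Elasticity = (dY/dX) · (X/Y)

dY/dX = 5/√X
At X = 34: dY/dX = 5·√34/34, Y = 10·√34

Elasticity = (5·√34/34) · (34 / (10·√34)) = 1/2

Interpretation: for a small percentage change in X, the percentage change in Y is approximately 0.50 times as large.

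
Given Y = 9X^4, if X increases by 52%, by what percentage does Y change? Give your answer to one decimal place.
433.8%

For Y = 9X^4:
If X → X(1 + 0.52)
Then Y → Y · (1 + 0.52)^4
     ≈ Y · 5.3379

Percentage change = ((1 + 0.52)^4 − 1) × 100% ≈ 433.8%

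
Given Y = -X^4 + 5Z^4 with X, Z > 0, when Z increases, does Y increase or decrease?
Y increases

Taking the partial derivative:
∂Y/∂Z = 20Z^3

∂Y/∂Z = 20Z^3 > 0 (assuming positive values)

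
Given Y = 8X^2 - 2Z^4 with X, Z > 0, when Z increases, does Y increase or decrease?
Y decreases

Taking the partial derivative:
∂Y/∂Z = -8Z^3

∂Y/∂Z = -8Z^3 < 0 (assuming positive values)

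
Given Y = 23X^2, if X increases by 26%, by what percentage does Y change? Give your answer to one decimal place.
58.8%

For Y = 23X^2:
If X → X(1 + 0.26)
Then Y → Y · (1 + 0.26)^2
     = Y · 1.5876

Percentage change = ((1 + 0.26)^2 − 1) × 100% ≈ 58.8%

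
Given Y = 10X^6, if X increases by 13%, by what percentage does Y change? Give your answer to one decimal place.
108.2%

For Y = 10X^6:
If X → X(1 + 0.13)
Then Y → Y · (1 + 0.13)^6
     ≈ Y · 2.0820

Percentage change = ((1 + 0.13)^6 − 1) × 100% ≈ 108.2%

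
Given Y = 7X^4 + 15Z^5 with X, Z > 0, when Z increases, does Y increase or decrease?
Y increases

Taking the partial derivative:
∂Y/∂Z = 75Z^4

∂Y/∂Z = 75Z^4 > 0 (assuming positive values)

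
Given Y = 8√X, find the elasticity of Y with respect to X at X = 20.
Elasticity = 1/2

Elasticity = (dY/dX) · (X/Y)

dY/dX = 4/√X
At X = 20: dY/dX = 2·√5/5, Y = 16·√5

Elasticity = (2·√5/5) · (20 / (16·√5)) = 1/2

Interpretation: for a small percentage change in X, the percentage change in Y is approximately 0.50 times as large.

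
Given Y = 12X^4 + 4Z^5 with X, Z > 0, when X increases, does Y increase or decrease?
Y increases

Taking the partial derivative:
∂Y/∂X = 48X^3

∂Y/∂X = 48X^3 > 0 (assuming positive values)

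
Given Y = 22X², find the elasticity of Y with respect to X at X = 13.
Elasticity = 2

Elasticity = (dY/dX) · (X/Y)

dY/dX = 44·X
At X = 13: dY/dX = 572, Y = 3718

Elasticity = 572 · (13 / 3718) = 2

Interpretation: for a small percentage change in X, the percentage change in Y is approximately 2.00 times as large.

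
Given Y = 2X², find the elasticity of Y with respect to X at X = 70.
Elasticity = 2

Elasticity = (dY/dX) · (X/Y)

dY/dX = 4·X
At X = 70: dY/dX = 280, Y = 9800

Elasticity = 280 · (70 / 9800) = 2

Interpretation: for a small percentage change in X, the percentage change in Y is approximately 2.00 times as large.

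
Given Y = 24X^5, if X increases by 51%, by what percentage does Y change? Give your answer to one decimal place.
685.0%

For Y = 24X^5:
If X → X(1 + 0.51)
Then Y → Y · (1 + 0.51)^5
     ≈ Y · 7.8503

Percentage change = ((1 + 0.51)^5 − 1) × 100% ≈ 685.0%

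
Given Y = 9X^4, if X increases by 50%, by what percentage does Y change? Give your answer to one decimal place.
406.3%

For Y = 9X^4:
If X → X(1 + 0.5)
Then Y → Y · (1 + 0.5)^4
     = Y · 5.0625

Percentage change = ((1 + 0.5)^4 − 1) × 100% ≈ 406.3%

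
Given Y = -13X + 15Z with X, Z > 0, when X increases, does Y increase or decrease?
Y decreases

Taking the partial derivative:
∂Y/∂X = -13

∂Y/∂X = -13 < 0 (assuming positive values)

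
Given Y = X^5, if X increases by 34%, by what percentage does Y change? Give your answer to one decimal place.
332.0%

For Y = X^5:
If X → X(1 + 0.34)
Then Y → Y · (1 + 0.34)^5
     ≈ Y · 4.3204

Percentage change = ((1 + 0.34)^5 − 1) × 100% ≈ 332.0%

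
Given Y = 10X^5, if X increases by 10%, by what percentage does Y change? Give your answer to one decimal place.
61.1%

For Y = 10X^5:
If X → X(1 + 0.1)
Then Y → Y · (1 + 0.1)^5
     ≈ Y · 1.6105

Percentage change = ((1 + 0.1)^5 − 1) × 100% ≈ 61.1%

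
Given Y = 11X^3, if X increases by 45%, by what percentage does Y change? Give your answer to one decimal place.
204.9%

For Y = 11X^3:
If X → X(1 + 0.45)
Then Y → Y · (1 + 0.45)^3
     ≈ Y · 3.0486

Percentage change = ((1 + 0.45)^3 − 1) × 100% ≈ 204.9%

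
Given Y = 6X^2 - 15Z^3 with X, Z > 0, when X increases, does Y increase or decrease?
Y increases

Taking the partial derivative:
∂Y/∂X = 12X

∂Y/∂X = 12X > 0 (assuming positive values)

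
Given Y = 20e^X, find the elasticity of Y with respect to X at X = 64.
Elasticity = 64

Elasticity = (dY/dX) · (X/Y)

dY/dX = 20·e^X
At X = 64: dY/dX = 20·e^64, Y = 20·e^64

Elasticity = (20·e^64) · (64 / (20·e^64)) = 64

Interpretation: for a small percentage change in X, the percentage change in Y is approximately 64.00 times as large.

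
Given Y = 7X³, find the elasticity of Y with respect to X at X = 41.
Elasticity = 3

Elasticity = (dY/dX) · (X/Y)

dY/dX = 21·X²
At X = 41: dY/dX = 35301, Y = 482447

Elasticity = 35301 · (41 / 482447) = 3

Interpretation: for a small percentage change in X, the percentage change in Y is approximately 3.00 times as large.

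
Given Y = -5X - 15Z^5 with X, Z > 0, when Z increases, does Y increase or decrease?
Y decreases

Taking the partial derivative:
∂Y/∂Z = -75Z^4

∂Y/∂Z = -75Z^4 < 0 (assuming positive values)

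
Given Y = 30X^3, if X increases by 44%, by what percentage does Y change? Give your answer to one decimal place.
198.6%

For Y = 30X^3:
If X → X(1 + 0.44)
Then Y → Y · (1 + 0.44)^3
     ≈ Y · 2.9860

Percentage change = ((1 + 0.44)^3 − 1) × 100% ≈ 198.6%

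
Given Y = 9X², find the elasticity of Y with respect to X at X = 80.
Elasticity = 2

Elasticity = (dY/dX) · (X/Y)

dY/dX = 18·X
At X = 80: dY/dX = 1440, Y = 57600

Elasticity = 1440 · (80 / 57600) = 2

Interpretation: for a small percentage change in X, the percentage change in Y is approximately 2.00 times as large.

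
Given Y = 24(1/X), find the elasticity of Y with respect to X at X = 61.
Elasticity = -1

Elasticity = (dY/dX) · (X/Y)

dY/dX = -24/X²
At X = 61: dY/dX = -24/3721, Y = 24/61

Elasticity = (-24/3721) · (61 / (24/61)) = -1

Interpretation: for a small percentage change in X, the percentage change in Y is approximately -1.00 times as large.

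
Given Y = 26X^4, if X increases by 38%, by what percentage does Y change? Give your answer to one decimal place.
262.7%

For Y = 26X^4:
If X → X(1 + 0.38)
Then Y → Y · (1 + 0.38)^4
     ≈ Y · 3.6267

Percentage change = ((1 + 0.38)^4 − 1) × 100% ≈ 262.7%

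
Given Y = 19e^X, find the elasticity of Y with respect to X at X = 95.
Elasticity = 95

Elasticity = (dY/dX) · (X/Y)

dY/dX = 19·e^X
At X = 95: dY/dX = 19·e^95, Y = 19·e^95

Elasticity = (19·e^95) · (95 / (19·e^95)) = 95

Interpretation: for a small percentage change in X, the percentage change in Y is approximately 95.00 times as large.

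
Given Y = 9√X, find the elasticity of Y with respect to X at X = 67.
Elasticity = 1/2

Elasticity = (dY/dX) · (X/Y)

dY/dX = 9/(2·√X)
At X = 67: dY/dX = 9·√67/134, Y = 9·√67

Elasticity = (9·√67/134) · (67 / (9·√67)) = 1/2

Interpretation: for a small percentage change in X, the percentage change in Y is approximately 0.50 times as large.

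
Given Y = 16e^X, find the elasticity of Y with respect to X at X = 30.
Elasticity = 30

Elasticity = (dY/dX) · (X/Y)

dY/dX = 16·e^X
At X = 30: dY/dX = 16·e^30, Y = 16·e^30

Elasticity = (16·e^30) · (30 / (16·e^30)) = 30

Interpretation: for a small percentage change in X, the percentage change in Y is approximately 30.00 times as large.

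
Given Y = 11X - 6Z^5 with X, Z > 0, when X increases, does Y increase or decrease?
Y increases

Taking the partial derivative:
∂Y/∂X = 11

∂Y/∂X = 11 > 0 (assuming positive values)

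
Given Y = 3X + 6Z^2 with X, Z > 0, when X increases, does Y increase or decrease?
Y increases

Taking the partial derivative:
∂Y/∂X = 3

∂Y/∂X = 3 > 0 (assuming positive values)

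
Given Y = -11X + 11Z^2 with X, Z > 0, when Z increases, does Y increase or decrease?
Y increases

Taking the partial derivative:
∂Y/∂Z = 22Z

∂Y/∂Z = 22Z > 0 (assuming positive values)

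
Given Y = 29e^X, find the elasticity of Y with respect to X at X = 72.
Elasticity = 72

Elasticity = (dY/dX) · (X/Y)

dY/dX = 29·e^X
At X = 72: dY/dX = 29·e^72, Y = 29·e^72

Elasticity = (29·e^72) · (72 / (29·e^72)) = 72

Interpretation: for a small percentage change in X, the percentage change in Y is approximately 72.00 times as large.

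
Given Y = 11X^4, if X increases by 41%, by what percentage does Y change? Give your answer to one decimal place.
295.3%

For Y = 11X^4:
If X → X(1 + 0.41)
Then Y → Y · (1 + 0.41)^4
     ≈ Y · 3.9525

Percentage change = ((1 + 0.41)^4 − 1) × 100% ≈ 295.3%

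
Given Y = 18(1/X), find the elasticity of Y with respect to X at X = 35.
Elasticity = -1

Elasticity = (dY/dX) · (X/Y)

dY/dX = -18/X²
At X = 35: dY/dX = -18/1225, Y = 18/35

Elasticity = (-18/1225) · (35 / (18/35)) = -1

Interpretation: for a small percentage change in X, the percentage change in Y is approximately -1.00 times as large.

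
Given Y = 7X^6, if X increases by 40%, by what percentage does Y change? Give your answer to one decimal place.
653.0%

For Y = 7X^6:
If X → X(1 + 0.4)
Then Y → Y · (1 + 0.4)^6
     ≈ Y · 7.5295

Percentage change = ((1 + 0.4)^6 − 1) × 100% ≈ 653.0%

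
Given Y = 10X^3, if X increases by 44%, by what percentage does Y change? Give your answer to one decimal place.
198.6%

For Y = 10X^3:
If X → X(1 + 0.44)
Then Y → Y · (1 + 0.44)^3
     ≈ Y · 2.9860

Percentage change = ((1 + 0.44)^3 − 1) × 100% ≈ 198.6%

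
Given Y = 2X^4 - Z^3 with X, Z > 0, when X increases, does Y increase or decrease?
Y increases

Taking the partial derivative:
∂Y/∂X = 8X^3

∂Y/∂X = 8X^3 > 0 (assuming positive values)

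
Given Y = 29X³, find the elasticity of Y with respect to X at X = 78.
Elasticity = 3

Elasticity = (dY/dX) · (X/Y)

dY/dX = 87·X²
At X = 78: dY/dX = 529308, Y = 13762008

Elasticity = 529308 · (78 / 13762008) = 3

Interpretation: for a small percentage change in X, the percentage change in Y is approximately 3.00 times as large.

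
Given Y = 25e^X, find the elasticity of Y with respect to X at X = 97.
Elasticity = 97

Elasticity = (dY/dX) · (X/Y)

dY/dX = 25·e^X
At X = 97: dY/dX = 25·e^97, Y = 25·e^97

Elasticity = (25·e^97) · (97 / (25·e^97)) = 97

Interpretation: for a small percentage change in X, the percentage change in Y is approximately 97.00 times as large.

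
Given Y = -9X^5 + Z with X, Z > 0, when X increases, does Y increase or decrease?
Y decreases

Taking the partial derivative:
∂Y/∂X = -45X^4

∂Y/∂X = -45X^4 < 0 (assuming positive values)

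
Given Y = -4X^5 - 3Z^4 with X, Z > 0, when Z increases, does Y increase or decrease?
Y decreases

Taking the partial derivative:
∂Y/∂Z = -12Z^3

∂Y/∂Z = -12Z^3 < 0 (assuming positive values)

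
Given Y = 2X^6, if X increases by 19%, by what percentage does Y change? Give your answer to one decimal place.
184.0%

For Y = 2X^6:
If X → X(1 + 0.19)
Then Y → Y · (1 + 0.19)^6
     ≈ Y · 2.8398

Percentage change = ((1 + 0.19)^6 − 1) × 100% ≈ 184.0%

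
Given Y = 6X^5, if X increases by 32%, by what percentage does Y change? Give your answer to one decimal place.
300.7%

For Y = 6X^5:
If X → X(1 + 0.32)
Then Y → Y · (1 + 0.32)^5
     ≈ Y · 4.0075

Percentage change = ((1 + 0.32)^5 − 1) × 100% ≈ 300.7%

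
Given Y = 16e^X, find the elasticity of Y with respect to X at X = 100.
Elasticity = 100

Elasticity = (dY/dX) · (X/Y)

dY/dX = 16·e^X
At X = 100: dY/dX = 16·e^100, Y = 16·e^100

Elasticity = (16·e^100) · (100 / (16·e^100)) = 100

Interpretation: for a small percentage change in X, the percentage change in Y is approximately 100.00 times as large.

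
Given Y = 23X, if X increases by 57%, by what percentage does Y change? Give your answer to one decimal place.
57.0%

For Y = 23X:
If X → X(1 + 0.57)
Then Y → Y · (1 + 0.57)^1
     = Y · 1.5700

Percentage change = ((1 + 0.57)^1 − 1) × 100% = 57.0%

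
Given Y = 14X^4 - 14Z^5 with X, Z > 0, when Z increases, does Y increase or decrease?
Y decreases

Taking the partial derivative:
∂Y/∂Z = -70Z^4

∂Y/∂Z = -70Z^4 < 0 (assuming positive values)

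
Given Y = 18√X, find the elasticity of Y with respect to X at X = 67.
Elasticity = 1/2

Elasticity = (dY/dX) · (X/Y)

dY/dX = 9/√X
At X = 67: dY/dX = 9·√67/67, Y = 18·√67

Elasticity = (9·√67/67) · (67 / (18·√67)) = 1/2

Interpretation: for a small percentage change in X, the percentage change in Y is approximately 0.50 times as large.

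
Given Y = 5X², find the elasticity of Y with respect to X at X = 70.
Elasticity = 2

Elasticity = (dY/dX) · (X/Y)

dY/dX = 10·X
At X = 70: dY/dX = 700, Y = 24500

Elasticity = 700 · (70 / 24500) = 2

Interpretation: for a small percentage change in X, the percentage change in Y is approximately 2.00 times as large.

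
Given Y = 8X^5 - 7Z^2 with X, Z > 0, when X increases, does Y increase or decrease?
Y increases

Taking the partial derivative:
∂Y/∂X = 40X^4

∂Y/∂X = 40X^4 > 0 (assuming positive values)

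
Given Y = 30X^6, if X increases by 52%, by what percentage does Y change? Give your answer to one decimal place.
1133.3%

For Y = 30X^6:
If X → X(1 + 0.52)
Then Y → Y · (1 + 0.52)^6
     ≈ Y · 12.3328

Percentage change = ((1 + 0.52)^6 − 1) × 100% ≈ 1133.3%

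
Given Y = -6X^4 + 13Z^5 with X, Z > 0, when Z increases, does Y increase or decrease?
Y increases

Taking the partial derivative:
∂Y/∂Z = 65Z^4

∂Y/∂Z = 65Z^4 > 0 (assuming positive values)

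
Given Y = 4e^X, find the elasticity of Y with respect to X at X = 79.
Elasticity = 79

Elasticity = (dY/dX) · (X/Y)

dY/dX = 4·e^X
At X = 79: dY/dX = 4·e^79, Y = 4·e^79

Elasticity = (4·e^79) · (79 / (4·e^79)) = 79

Interpretation: for a small percentage change in X, the percentage change in Y is approximately 79.00 times as large.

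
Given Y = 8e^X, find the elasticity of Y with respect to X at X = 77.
Elasticity = 77

Elasticity = (dY/dX) · (X/Y)

dY/dX = 8·e^X
At X = 77: dY/dX = 8·e^77, Y = 8·e^77

Elasticity = (8·e^77) · (77 / (8·e^77)) = 77

Interpretation: for a small percentage change in X, the percentage change in Y is approximately 77.00 times as large.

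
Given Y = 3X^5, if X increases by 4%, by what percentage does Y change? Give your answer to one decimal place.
21.7%

For Y = 3X^5:
If X → X(1 + 0.04)
Then Y → Y · (1 + 0.04)^5
     ≈ Y · 1.2167

Percentage change = ((1 + 0.04)^5 − 1) × 100% ≈ 21.7%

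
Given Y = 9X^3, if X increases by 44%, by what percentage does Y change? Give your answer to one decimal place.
198.6%

For Y = 9X^3:
If X → X(1 + 0.44)
Then Y → Y · (1 + 0.44)^3
     ≈ Y · 2.9860

Percentage change = ((1 + 0.44)^3 − 1) × 100% ≈ 198.6%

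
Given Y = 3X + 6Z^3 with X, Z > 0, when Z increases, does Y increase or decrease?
Y increases

Taking the partial derivative:
∂Y/∂Z = 18Z^2

∂Y/∂Z = 18Z^2 > 0 (assuming positive values)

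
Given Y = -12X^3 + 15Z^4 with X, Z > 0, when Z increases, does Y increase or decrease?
Y increases

Taking the partial derivative:
∂Y/∂Z = 60Z^3

∂Y/∂Z = 60Z^3 > 0 (assuming positive values)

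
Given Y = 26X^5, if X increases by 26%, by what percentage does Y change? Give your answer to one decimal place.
217.6%

For Y = 26X^5:
If X → X(1 + 0.26)
Then Y → Y · (1 + 0.26)^5
     ≈ Y · 3.1758

Percentage change = ((1 + 0.26)^5 − 1) × 100% ≈ 217.6%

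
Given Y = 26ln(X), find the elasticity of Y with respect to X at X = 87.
Elasticity = 1/ln(87) ≈ 0.2239

Elasticity = (dY/dX) · (X/Y)

dY/dX = 26/X
At X = 87: dY/dX = 26/87, Y = 26·ln(87)

Elasticity = (26/87) · (87 / (26·ln(87))) = 1/ln(87) ≈ 0.2239

Interpretation: for a small percentage change in X, the percentage change in Y is approximately 0.22 times as large.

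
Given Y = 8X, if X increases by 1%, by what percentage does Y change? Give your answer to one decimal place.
1.0%

For Y = 8X:
If X → X(1 + 0.01)
Then Y → Y · (1 + 0.01)^1
     = Y · 1.0100

Percentage change = ((1 + 0.01)^1 − 1) × 100% = 1.0%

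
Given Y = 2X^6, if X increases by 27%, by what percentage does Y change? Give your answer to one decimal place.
319.6%

For Y = 2X^6:
If X → X(1 + 0.27)
Then Y → Y · (1 + 0.27)^6
     ≈ Y · 4.1959

Percentage change = ((1 + 0.27)^6 − 1) × 100% ≈ 319.6%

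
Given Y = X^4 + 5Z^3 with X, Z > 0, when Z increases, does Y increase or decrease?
Y increases

Taking the partial derivative:
∂Y/∂Z = 15Z^2

∂Y/∂Z = 15Z^2 > 0 (assuming positive values)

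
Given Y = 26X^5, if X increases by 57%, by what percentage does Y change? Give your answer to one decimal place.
853.9%

For Y = 26X^5:
If X → X(1 + 0.57)
Then Y → Y · (1 + 0.57)^5
     ≈ Y · 9.5389

Percentage change = ((1 + 0.57)^5 − 1) × 100% ≈ 853.9%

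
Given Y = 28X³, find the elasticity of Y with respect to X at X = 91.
Elasticity = 3

Elasticity = (dY/dX) · (X/Y)

dY/dX = 84·X²
At X = 91: dY/dX = 695604, Y = 21099988

Elasticity = 695604 · (91 / 21099988) = 3

Interpretation: for a small percentage change in X, the percentage change in Y is approximately 3.00 times as large.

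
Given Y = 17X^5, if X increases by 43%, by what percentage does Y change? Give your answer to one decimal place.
498.0%

For Y = 17X^5:
If X → X(1 + 0.43)
Then Y → Y · (1 + 0.43)^5
     ≈ Y · 5.9797

Percentage change = ((1 + 0.43)^5 − 1) × 100% ≈ 498.0%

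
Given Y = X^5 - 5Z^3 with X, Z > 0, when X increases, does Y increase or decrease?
Y increases

Taking the partial derivative:
∂Y/∂X = 5X^4

∂Y/∂X = 5X^4 > 0 (assuming positive values)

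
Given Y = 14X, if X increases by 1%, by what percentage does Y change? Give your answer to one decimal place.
1.0%

For Y = 14X:
If X → X(1 + 0.01)
Then Y → Y · (1 + 0.01)^1
     = Y · 1.0100

Percentage change = ((1 + 0.01)^1 − 1) × 100% = 1.0%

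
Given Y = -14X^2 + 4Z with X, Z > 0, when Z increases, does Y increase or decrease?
Y increases

Taking the partial derivative:
∂Y/∂Z = 4

∂Y/∂Z = 4 > 0 (assuming positive values)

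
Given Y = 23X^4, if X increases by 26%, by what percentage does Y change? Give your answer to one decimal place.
152.0%

For Y = 23X^4:
If X → X(1 + 0.26)
Then Y → Y · (1 + 0.26)^4
     ≈ Y · 2.5205

Percentage change = ((1 + 0.26)^4 − 1) × 100% ≈ 152.0%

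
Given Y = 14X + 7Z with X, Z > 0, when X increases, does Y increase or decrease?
Y increases

Taking the partial derivative:
∂Y/∂X = 14

∂Y/∂X = 14 > 0 (assuming positive values)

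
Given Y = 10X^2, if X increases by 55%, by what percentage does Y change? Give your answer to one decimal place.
140.3%

For Y = 10X^2:
If X → X(1 + 0.55)
Then Y → Y · (1 + 0.55)^2
     = Y · 2.4025

Percentage change = ((1 + 0.55)^2 − 1) × 100% ≈ 140.3%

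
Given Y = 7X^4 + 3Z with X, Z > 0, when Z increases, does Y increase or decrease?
Y increases

Taking the partial derivative:
∂Y/∂Z = 3

∂Y/∂Z = 3 > 0 (assuming positive values)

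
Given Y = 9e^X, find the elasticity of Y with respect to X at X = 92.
Elasticity = 92

Elasticity = (dY/dX) · (X/Y)

dY/dX = 9·e^X
At X = 92: dY/dX = 9·e^92, Y = 9·e^92

Elasticity = (9·e^92) · (92 / (9·e^92)) = 92

Interpretation: for a small percentage change in X, the percentage change in Y is approximately 92.00 times as large.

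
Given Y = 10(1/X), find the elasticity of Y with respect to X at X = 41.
Elasticity = -1

Elasticity = (dY/dX) · (X/Y)

dY/dX = -10/X²
At X = 41: dY/dX = -10/1681, Y = 10/41

Elasticity = (-10/1681) · (41 / (10/41)) = -1

Interpretation: for a small percentage change in X, the percentage change in Y is approximately -1.00 times as large.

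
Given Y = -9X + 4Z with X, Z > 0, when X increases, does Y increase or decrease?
Y decreases

Taking the partial derivative:
∂Y/∂X = -9

∂Y/∂X = -9 < 0 (assuming positive values)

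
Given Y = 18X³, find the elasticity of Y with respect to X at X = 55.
Elasticity = 3

Elasticity = (dY/dX) · (X/Y)

dY/dX = 54·X²
At X = 55: dY/dX = 163350, Y = 2994750

Elasticity = 163350 · (55 / 2994750) = 3

Interpretation: for a small percentage change in X, the percentage change in Y is approximately 3.00 times as large.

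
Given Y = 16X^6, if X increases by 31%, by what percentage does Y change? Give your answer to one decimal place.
405.4%

For Y = 16X^6:
If X → X(1 + 0.31)
Then Y → Y · (1 + 0.31)^6
     ≈ Y · 5.0539

Percentage change = ((1 + 0.31)^6 − 1) × 100% ≈ 405.4%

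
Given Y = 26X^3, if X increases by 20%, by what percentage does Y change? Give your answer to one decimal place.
72.8%

For Y = 26X^3:
If X → X(1 + 0.2)
Then Y → Y · (1 + 0.2)^3
     = Y · 1.7280

Percentage change = ((1 + 0.2)^3 − 1) × 100% = 72.8%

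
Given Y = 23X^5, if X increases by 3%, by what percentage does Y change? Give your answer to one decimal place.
15.9%

For Y = 23X^5:
If X → X(1 + 0.03)
Then Y → Y · (1 + 0.03)^5
     ≈ Y · 1.1593

Percentage change = ((1 + 0.03)^5 − 1) × 100% ≈ 15.9%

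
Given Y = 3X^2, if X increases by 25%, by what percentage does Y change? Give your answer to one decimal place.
56.3%

For Y = 3X^2:
If X → X(1 + 0.25)
Then Y → Y · (1 + 0.25)^2
     = Y · 1.5625

Percentage change = ((1 + 0.25)^2 − 1) × 100% ≈ 56.3%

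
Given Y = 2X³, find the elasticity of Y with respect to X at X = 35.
Elasticity = 3

Elasticity = (dY/dX) · (X/Y)

dY/dX = 6·X²
At X = 35: dY/dX = 7350, Y = 85750

Elasticity = 7350 · (35 / 85750) = 3

Interpretation: for a small percentage change in X, the percentage change in Y is approximately 3.00 times as large.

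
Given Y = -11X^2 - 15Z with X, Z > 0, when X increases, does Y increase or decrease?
Y decreases

Taking the partial derivative:
∂Y/∂X = -22X

∂Y/∂X = -22X < 0 (assuming positive values)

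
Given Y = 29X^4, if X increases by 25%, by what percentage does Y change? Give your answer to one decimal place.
144.1%

For Y = 29X^4:
If X → X(1 + 0.25)
Then Y → Y · (1 + 0.25)^4
     ≈ Y · 2.4414

Percentage change = ((1 + 0.25)^4 − 1) × 100% ≈ 144.1%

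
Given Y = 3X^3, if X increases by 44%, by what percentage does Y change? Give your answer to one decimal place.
198.6%

For Y = 3X^3:
If X → X(1 + 0.44)
Then Y → Y · (1 + 0.44)^3
     ≈ Y · 2.9860

Percentage change = ((1 + 0.44)^3 − 1) × 100% ≈ 198.6%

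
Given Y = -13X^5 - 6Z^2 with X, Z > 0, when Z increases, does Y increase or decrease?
Y decreases

Taking the partial derivative:
∂Y/∂Z = -12Z

∂Y/∂Z = -12Z < 0 (assuming positive values)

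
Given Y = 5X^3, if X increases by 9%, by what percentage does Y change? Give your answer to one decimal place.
29.5%

For Y = 5X^3:
If X → X(1 + 0.09)
Then Y → Y · (1 + 0.09)^3
     ≈ Y · 1.2950

Percentage change = ((1 + 0.09)^3 − 1) × 100% ≈ 29.5%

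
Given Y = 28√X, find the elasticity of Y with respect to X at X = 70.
Elasticity = 1/2

Elasticity = (dY/dX) · (X/Y)

dY/dX = 14/√X
At X = 70: dY/dX = √70/5, Y = 28·√70

Elasticity = (√70/5) · (70 / (28·√70)) = 1/2

Interpretation: for a small percentage change in X, the percentage change in Y is approximately 0.50 times as large.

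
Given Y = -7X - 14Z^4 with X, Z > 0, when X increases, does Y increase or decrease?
Y decreases

Taking the partial derivative:
∂Y/∂X = -7

∂Y/∂X = -7 < 0 (assuming positive values)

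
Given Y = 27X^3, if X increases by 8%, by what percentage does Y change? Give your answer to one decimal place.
26.0%

For Y = 27X^3:
If X → X(1 + 0.08)
Then Y → Y · (1 + 0.08)^3
     ≈ Y · 1.2597

Percentage change = ((1 + 0.08)^3 − 1) × 100% ≈ 26.0%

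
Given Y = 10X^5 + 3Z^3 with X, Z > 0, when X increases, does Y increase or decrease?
Y increases

Taking the partial derivative:
∂Y/∂X = 50X^4

∂Y/∂X = 50X^4 > 0 (assuming positive values)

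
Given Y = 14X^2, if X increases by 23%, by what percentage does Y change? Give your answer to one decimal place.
51.3%

For Y = 14X^2:
If X → X(1 + 0.23)
Then Y → Y · (1 + 0.23)^2
     = Y · 1.5129

Percentage change = ((1 + 0.23)^2 − 1) × 100% ≈ 51.3%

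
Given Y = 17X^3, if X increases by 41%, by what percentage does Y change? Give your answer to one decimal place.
180.3%

For Y = 17X^3:
If X → X(1 + 0.41)
Then Y → Y · (1 + 0.41)^3
     ≈ Y · 2.8032

Percentage change = ((1 + 0.41)^3 − 1) × 100% ≈ 180.3%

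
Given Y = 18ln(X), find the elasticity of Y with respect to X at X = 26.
Elasticity = 1/ln(26) ≈ 0.3069

Elasticity = (dY/dX) · (X/Y)

dY/dX = 18/X
At X = 26: dY/dX = 9/13, Y = 18·ln(26)

Elasticity = (9/13) · (26 / (18·ln(26))) = 1/ln(26) ≈ 0.3069

Interpretation: for a small percentage change in X, the percentage change in Y is approximately 0.31 times as large.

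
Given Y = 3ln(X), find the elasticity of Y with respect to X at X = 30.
Elasticity = 1/ln(30) ≈ 0.2940

Elasticity = (dY/dX) · (X/Y)

dY/dX = 3/X
At X = 30: dY/dX = 1/10, Y = 3·ln(30)

Elasticity = (1/10) · (30 / (3·ln(30))) = 1/ln(30) ≈ 0.2940

Interpretation: for a small percentage change in X, the percentage change in Y is approximately 0.29 times as large.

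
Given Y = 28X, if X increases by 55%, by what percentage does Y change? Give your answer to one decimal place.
55.0%

For Y = 28X:
If X → X(1 + 0.55)
Then Y → Y · (1 + 0.55)^1
     = Y · 1.5500

Percentage change = ((1 + 0.55)^1 − 1) × 100% = 55.0%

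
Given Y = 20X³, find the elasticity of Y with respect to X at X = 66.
Elasticity = 3

Elasticity = (dY/dX) · (X/Y)

dY/dX = 60·X²
At X = 66: dY/dX = 261360, Y = 5749920

Elasticity = 261360 · (66 / 5749920) = 3

Interpretation: for a small percentage change in X, the percentage change in Y is approximately 3.00 times as large.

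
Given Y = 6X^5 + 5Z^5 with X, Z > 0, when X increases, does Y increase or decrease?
Y increases

Taking the partial derivative:
∂Y/∂X = 30X^4

∂Y/∂X = 30X^4 > 0 (assuming positive values)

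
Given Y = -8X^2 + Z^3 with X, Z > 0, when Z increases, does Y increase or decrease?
Y increases

Taking the partial derivative:
∂Y/∂Z = 3Z^2

∂Y/∂Z = 3Z^2 > 0 (assuming positive values)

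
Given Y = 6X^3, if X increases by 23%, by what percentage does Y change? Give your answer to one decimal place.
86.1%

For Y = 6X^3:
If X → X(1 + 0.23)
Then Y → Y · (1 + 0.23)^3
     ≈ Y · 1.8609

Percentage change = ((1 + 0.23)^3 − 1) × 100% ≈ 86.1%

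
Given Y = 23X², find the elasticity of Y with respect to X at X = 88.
Elasticity = 2

Elasticity = (dY/dX) · (X/Y)

dY/dX = 46·X
At X = 88: dY/dX = 4048, Y = 178112

Elasticity = 4048 · (88 / 178112) = 2

Interpretation: for a small percentage change in X, the percentage change in Y is approximately 2.00 times as large.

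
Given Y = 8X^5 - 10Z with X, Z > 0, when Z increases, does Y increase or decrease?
Y decreases

Taking the partial derivative:
∂Y/∂Z = -10

∂Y/∂Z = -10 < 0 (assuming positive values)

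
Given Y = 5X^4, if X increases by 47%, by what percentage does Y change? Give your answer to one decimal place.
366.9%

For Y = 5X^4:
If X → X(1 + 0.47)
Then Y → Y · (1 + 0.47)^4
     ≈ Y · 4.6695

Percentage change = ((1 + 0.47)^4 − 1) × 100% ≈ 366.9%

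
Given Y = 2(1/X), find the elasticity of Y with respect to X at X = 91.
Elasticity = -1

Elasticity = (dY/dX) · (X/Y)

dY/dX = -2/X²
At X = 91: dY/dX = -2/8281, Y = 2/91

Elasticity = (-2/8281) · (91 / (2/91)) = -1

Interpretation: for a small percentage change in X, the percentage change in Y is approximately -1.00 times as large.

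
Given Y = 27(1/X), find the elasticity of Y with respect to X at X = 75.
Elasticity = -1

Elasticity = (dY/dX) · (X/Y)

dY/dX = -27/X²
At X = 75: dY/dX = -3/625, Y = 9/25

Elasticity = (-3/625) · (75 / (9/25)) = -1

Interpretation: for a small percentage change in X, the percentage change in Y is approximately -1.00 times as large.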